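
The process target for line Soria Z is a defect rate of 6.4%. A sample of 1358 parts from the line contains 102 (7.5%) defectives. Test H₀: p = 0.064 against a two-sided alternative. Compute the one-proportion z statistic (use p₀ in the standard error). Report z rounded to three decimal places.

p̂ = 102/1358 = 0.07511.
SE = √(p₀(1−p₀)/n) = √(0.059904/1358) = 0.00664.
z = (0.07511 − 0.064)/0.00664 = 0.01111/0.00664 = 1.673.
p-value = 2·P(Z > 1.673) ≈ 0.0944.

z = 1.673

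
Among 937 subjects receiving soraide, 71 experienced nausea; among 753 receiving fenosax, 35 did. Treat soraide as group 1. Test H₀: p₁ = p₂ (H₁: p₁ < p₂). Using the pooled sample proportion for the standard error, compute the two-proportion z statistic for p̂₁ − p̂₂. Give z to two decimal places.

p̂₁ = 71/937 ≈ 0.07577, p̂₂ = 35/753 ≈ 0.04648.
Pooled p̂ = (71+35)/(937+753) = 106/1690 = 0.06272.
SE = √(0.0587879 × 0.00239526) = 0.01187.
z = (0.07577 − 0.04648)/0.01187 = 0.02929/0.01187 = 2.47.
p-value = P(Z < 2.469) ≈ 0.9932.

z = 2.47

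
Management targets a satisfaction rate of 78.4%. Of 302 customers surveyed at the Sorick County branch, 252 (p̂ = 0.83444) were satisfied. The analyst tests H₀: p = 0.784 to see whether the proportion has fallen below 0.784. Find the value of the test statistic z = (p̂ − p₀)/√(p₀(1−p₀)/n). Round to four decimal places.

p̂ = 252/302 = 0.834437.
Under H₀, SE = √(0.784·0.216/302) = √(0.000560742) = 0.023680.
z = (0.834437 − 0.784)/0.023680 = 0.050437/0.023680 = 2.1299.
p-value = P(Z < 2.130) ≈ 0.9834.

z = 2.1299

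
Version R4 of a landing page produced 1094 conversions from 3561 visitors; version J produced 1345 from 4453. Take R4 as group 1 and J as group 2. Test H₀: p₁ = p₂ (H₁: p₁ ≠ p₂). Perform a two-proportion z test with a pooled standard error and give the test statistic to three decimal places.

z = 0.500

p̂₁ = 1094/3561 ≈ 0.307217, p̂₂ = 1345/4453 ≈ 0.302044.
Pooled p̂ = (1094+1345)/(3561+4453) = 2439/8014 = 0.304342.
SE = √(p̂(1−p̂)(1/n₁+1/n₂)) = √(0.304342·0.695658·0.000505388) = √(0.000107) = 0.010344.
z = (0.307217 − 0.302044)/0.010344 = 0.005173/0.010344 = 0.500.
Two-sided p-value ≈ 2·Φ(−0.500) = 0.6170.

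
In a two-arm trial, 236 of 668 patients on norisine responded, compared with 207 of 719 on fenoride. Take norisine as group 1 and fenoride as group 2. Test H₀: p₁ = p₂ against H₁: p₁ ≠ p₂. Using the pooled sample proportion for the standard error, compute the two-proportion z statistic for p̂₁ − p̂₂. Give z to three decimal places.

p̂₁ = 236/668 = 0.353293, p̂₂ = 207/719 = 0.287900.
Pooled p̂ = (236+207)/(668+719) = 443/1387 = 0.319394.
SE = √(0.217382 × 0.00288783) = 0.025055.
z = (0.353293 − 0.287900)/0.025055 = 0.065393/0.025055 = 2.610.
p-value = 2·P(Z > 2.610) ≈ 0.0091.

z = 2.610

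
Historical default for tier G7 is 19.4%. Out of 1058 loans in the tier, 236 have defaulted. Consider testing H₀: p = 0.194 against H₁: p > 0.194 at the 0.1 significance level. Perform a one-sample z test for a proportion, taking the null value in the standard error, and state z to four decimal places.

z = 2.3906

p̂ = 236/1058 = 0.223062.
Standard error under H₀: √(0.194×0.806/1058) = 0.012157.
z = (0.223062 − 0.194)/0.012157 = 0.029062/0.012157 = 2.3906.
p-value = P(Z > 2.391) ≈ 0.0084, so at α = 0.1 we reject H₀.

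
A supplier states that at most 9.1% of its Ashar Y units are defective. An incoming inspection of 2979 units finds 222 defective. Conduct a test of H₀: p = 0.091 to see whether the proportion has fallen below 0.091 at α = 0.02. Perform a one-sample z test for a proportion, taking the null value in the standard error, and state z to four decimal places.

z = -3.1271

p̂ = 222/2979 ≈ 0.0745217.
SE = √(p₀(1−p₀)/n) = √(0.082719/2979) = 0.0052695.
z = (0.0745217 − 0.091)/0.0052695 = -0.0164783/0.0052695 = -3.1271.
p-value = P(Z < -3.127) ≈ 0.0009. With α = 0.02, reject H₀.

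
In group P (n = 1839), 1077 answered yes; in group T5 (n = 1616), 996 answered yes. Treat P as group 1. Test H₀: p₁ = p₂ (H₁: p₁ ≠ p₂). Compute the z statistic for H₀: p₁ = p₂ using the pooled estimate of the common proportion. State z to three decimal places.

p̂₁ = 1077/1839 ≈ 0.585644, p̂₂ = 996/1616 ≈ 0.616337.
Pooled p̂ = (1077+996)/(1839+1616) = 2073/3455 = 0.600000.
SE = √(0.24 × 0.00116259) = 0.016704.
z = (0.585644 − 0.616337)/0.016704 = -0.030693/0.016704 = -1.837.

z = -1.837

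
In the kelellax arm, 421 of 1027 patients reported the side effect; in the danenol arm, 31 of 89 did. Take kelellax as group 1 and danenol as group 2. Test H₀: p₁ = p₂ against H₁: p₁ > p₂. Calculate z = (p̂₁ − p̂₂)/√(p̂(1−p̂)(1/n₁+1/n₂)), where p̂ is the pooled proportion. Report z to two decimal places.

z = 1.14

p̂₁ = 421/1027 ≈ 0.4099, p̂₂ = 31/89 ≈ 0.3483.
Pooled p̂ = (421+31)/(1027+89) = 452/1116 = 0.4050.
SE = √(0.240978 × 0.0122097) = 0.0542.
z = (0.4099 − 0.3483)/0.0542 = 0.0616/0.0542 = 1.14.
p-value = P(Z > 1.136) ≈ 0.1280.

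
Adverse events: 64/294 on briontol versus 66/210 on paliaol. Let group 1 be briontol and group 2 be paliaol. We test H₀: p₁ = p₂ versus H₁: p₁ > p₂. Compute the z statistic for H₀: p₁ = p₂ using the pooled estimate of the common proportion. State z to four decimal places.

z = -2.4438

p̂₁ = 64/294 ≈ 0.217687, p̂₂ = 66/210 ≈ 0.314286.
Pooled p̂ = (64+66)/(294+210) = 130/504 = 0.257937.
SE = √(p̂(1−p̂)(1/n₁+1/n₂)) = √(0.257937·0.742063·0.00816327) = √(0.00156249) = 0.039528.
z = (0.217687 − 0.314286)/0.039528 = -0.096599/0.039528 = -2.4438.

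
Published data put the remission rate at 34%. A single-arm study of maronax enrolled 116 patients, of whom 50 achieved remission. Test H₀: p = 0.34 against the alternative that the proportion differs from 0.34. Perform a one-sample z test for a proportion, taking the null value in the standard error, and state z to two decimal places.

z = 2.07

p̂ = 50/116 = 0.4310.
Under H₀, SE = √(0.34·0.66/116) = √(0.00193448) = 0.0440.
z = (0.4310 − 0.34)/0.0440 = 0.0910/0.0440 = 2.07.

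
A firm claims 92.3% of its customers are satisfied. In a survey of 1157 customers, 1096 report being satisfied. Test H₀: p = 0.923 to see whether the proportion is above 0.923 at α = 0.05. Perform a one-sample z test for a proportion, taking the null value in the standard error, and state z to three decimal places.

z = 3.098

p̂ = 1096/1157 ≈ 0.9472774.
Under H₀, SE = √(0.923·0.077/1157) = √(6.1427e-05) = 0.0078375.
z = (0.9472774 − 0.923)/0.0078375 = 0.0242774/0.0078375 = 3.098.
p-value = P(Z > 3.098) ≈ 0.0010. With α = 0.05, reject H₀.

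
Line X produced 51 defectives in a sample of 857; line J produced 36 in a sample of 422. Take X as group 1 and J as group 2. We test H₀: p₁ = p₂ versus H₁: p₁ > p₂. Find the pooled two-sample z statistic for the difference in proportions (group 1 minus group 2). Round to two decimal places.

p̂₁ = 51/857 ≈ 0.0595, p̂₂ = 36/422 ≈ 0.0853.
Pooled p̂ = (51+36)/(857+422) = 87/1279 = 0.0680.
SE = √(p̂(1−p̂)(1/n₁+1/n₂)) = √(0.0680·0.9320·0.00353653) = √(0.000224198) = 0.0150.
z = (0.0595 − 0.0853)/0.0150 = -0.0258/0.0150 = -1.72.
p-value = P(Z > -1.723) ≈ 0.9576.

z = -1.72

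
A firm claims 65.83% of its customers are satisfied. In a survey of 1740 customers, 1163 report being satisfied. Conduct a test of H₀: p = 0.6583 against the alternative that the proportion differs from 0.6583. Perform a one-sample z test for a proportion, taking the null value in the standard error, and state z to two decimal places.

p̂ = 1163/1740 ≈ 0.6684.
Under H₀, SE = √(0.6583·0.3417/1740) = √(0.000129277) = 0.0114.
z = (0.6684 − 0.6583)/0.0114 = 0.0101/0.0114 = 0.89.
Two-sided p-value ≈ 2·Φ(−0.887) = 0.3748.

z = 0.89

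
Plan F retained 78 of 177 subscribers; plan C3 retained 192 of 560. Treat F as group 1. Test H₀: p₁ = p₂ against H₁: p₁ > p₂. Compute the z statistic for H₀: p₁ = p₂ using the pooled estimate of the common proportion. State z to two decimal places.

p̂₁ = 78/177 = 0.44068, p̂₂ = 192/560 = 0.34286.
Pooled p̂ = (78+192)/(177+560) = 270/737 = 0.36635.
SE = √(p̂(1−p̂)(1/n₁+1/n₂)) = √(0.36635·0.63365·0.00743543) = √(0.00172604) = 0.04155.
z = (0.44068 − 0.34286)/0.04155 = 0.09782/0.04155 = 2.35.
p-value = P(Z > 2.355) ≈ 0.0093.

z = 2.35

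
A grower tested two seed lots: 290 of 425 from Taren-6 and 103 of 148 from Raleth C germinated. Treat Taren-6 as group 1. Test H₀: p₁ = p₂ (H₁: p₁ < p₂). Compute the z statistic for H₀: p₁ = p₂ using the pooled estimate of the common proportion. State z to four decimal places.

p̂₁ = 290/425 ≈ 0.682353, p̂₂ = 103/148 ≈ 0.695946.
Pooled p̂ = (290+103)/(425+148) = 393/573 = 0.685864.
SE = √(p̂(1−p̂)(1/n₁+1/n₂)) = √(0.685864·0.314136·0.0091097) = √(0.00196273) = 0.044303.
z = (0.682353 − 0.695946)/0.044303 = -0.013593/0.044303 = -0.3068.

z = -0.3068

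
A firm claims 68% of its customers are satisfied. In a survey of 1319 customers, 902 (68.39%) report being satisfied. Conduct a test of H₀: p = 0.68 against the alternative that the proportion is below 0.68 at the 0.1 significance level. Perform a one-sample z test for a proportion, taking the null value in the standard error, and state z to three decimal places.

p̂ = 902/1319 ≈ 0.68385.
SE = √(p₀(1−p₀)/n) = √(0.2176/1319) = 0.01284.
z = (0.68385 − 0.68)/0.01284 = 0.00385/0.01284 = 0.300.
p-value = P(Z < 0.300) ≈ 0.6179. With α = 0.1, fail to reject H₀.

z = 0.300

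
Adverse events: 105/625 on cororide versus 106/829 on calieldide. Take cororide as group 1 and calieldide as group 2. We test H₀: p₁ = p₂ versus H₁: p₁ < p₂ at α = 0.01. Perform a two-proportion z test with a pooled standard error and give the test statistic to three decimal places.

p̂₁ = 105/625 ≈ 0.16800, p̂₂ = 106/829 ≈ 0.12786.
Pooled p̂ = (105+106)/(625+829) = 211/1454 = 0.14512.
SE = √(0.124058 × 0.00280627) = 0.01866.
z = (0.16800 − 0.12786)/0.01866 = 0.04014/0.01866 = 2.151.
p-value = P(Z < 2.151) ≈ 0.9843; since p > α = 0.01, fail to reject H₀.

z = 2.151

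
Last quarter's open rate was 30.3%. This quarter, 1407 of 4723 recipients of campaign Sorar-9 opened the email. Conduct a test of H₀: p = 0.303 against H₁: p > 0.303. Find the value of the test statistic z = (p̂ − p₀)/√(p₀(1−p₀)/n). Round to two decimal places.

z = -0.76

p̂ = 1407/4723 = 0.2979.
Under H₀, SE = √(0.303·0.697/4723) = √(4.47154e-05) = 0.0067.
z = (0.2979 − 0.303)/0.0067 = -0.0051/0.0067 = -0.76.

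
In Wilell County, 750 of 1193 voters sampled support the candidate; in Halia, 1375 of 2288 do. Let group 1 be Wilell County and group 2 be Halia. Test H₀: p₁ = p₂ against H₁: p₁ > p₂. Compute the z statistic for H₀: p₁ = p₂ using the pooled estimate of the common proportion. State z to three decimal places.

p̂₁ = 750/1193 = 0.628667, p̂₂ = 1375/2288 = 0.600962.
Pooled p̂ = (750+1375)/(1193+2288) = 2125/3481 = 0.610457.
SE = √(0.237799 × 0.00127529) = 0.017414.
z = (0.628667 − 0.600962)/0.017414 = 0.027705/0.017414 = 1.591.
p-value = P(Z > 1.591) ≈ 0.0558.

z = 1.591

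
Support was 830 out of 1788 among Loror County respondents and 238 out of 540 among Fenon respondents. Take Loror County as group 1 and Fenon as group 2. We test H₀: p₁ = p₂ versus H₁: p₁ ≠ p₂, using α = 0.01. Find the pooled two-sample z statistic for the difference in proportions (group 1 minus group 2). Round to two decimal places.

z = 0.96

p̂₁ = 830/1788 ≈ 0.4642, p̂₂ = 238/540 ≈ 0.4407.
Pooled p̂ = (830+238)/(1788+540) = 1068/2328 = 0.4588.
SE = √(0.2483 × 0.00241114) = 0.0245.
z = (0.4642 − 0.4407)/0.0245 = 0.0235/0.0245 = 0.96.
p-value = 2·P(Z > 0.959) ≈ 0.3376; since p > α = 0.01, fail to reject H₀.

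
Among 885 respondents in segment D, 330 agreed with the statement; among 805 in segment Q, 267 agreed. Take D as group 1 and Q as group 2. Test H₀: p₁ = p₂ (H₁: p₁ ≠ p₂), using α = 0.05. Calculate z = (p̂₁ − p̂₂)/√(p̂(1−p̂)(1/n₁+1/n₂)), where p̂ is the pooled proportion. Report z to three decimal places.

z = 1.770

p̂₁ = 330/885 = 0.37288, p̂₂ = 267/805 = 0.33168.
Pooled p̂ = (330+267)/(885+805) = 597/1690 = 0.35325.
SE = √(p̂(1−p̂)(1/n₁+1/n₂)) = √(0.35325·0.64675·0.00237218) = √(0.000541962) = 0.02328.
z = (0.37288 − 0.33168)/0.02328 = 0.04120/0.02328 = 1.770.
Two-sided p-value ≈ 2·Φ(−1.770) = 0.0767. With α = 0.05, fail to reject H₀.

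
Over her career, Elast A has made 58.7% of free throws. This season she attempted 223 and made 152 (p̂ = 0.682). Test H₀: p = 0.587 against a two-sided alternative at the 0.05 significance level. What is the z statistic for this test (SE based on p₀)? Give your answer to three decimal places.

p̂ = 152/223 ≈ 0.68161.
SE = √(p₀(1−p₀)/n) = √(0.24243/223) = 0.03297.
z = (0.68161 − 0.587)/0.03297 = 0.09461/0.03297 = 2.870.
p-value = 2·P(Z > 2.870) ≈ 0.0041. With α = 0.05, reject H₀.

z = 2.870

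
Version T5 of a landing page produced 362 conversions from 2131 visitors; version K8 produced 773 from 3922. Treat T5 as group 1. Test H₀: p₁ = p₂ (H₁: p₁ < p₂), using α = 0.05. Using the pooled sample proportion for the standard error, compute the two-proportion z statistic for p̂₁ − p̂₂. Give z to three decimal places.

p̂₁ = 362/2131 ≈ 0.169873, p̂₂ = 773/3922 ≈ 0.197093.
Pooled p̂ = (362+773)/(2131+3922) = 1135/6053 = 0.187510.
SE = √(0.15235 × 0.000724235) = 0.010504.
z = (0.169873 − 0.197093)/0.010504 = -0.027220/0.010504 = -2.591.
p-value = P(Z < -2.591) ≈ 0.0048, so at α = 0.05 we reject H₀.

z = -2.591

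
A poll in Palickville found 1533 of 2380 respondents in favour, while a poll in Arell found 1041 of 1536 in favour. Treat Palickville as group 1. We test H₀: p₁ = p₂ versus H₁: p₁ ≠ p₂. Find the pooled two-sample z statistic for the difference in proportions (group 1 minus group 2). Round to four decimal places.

z = -2.1641

p̂₁ = 1533/2380 = 0.6441176, p̂₂ = 1041/1536 = 0.6777344.
Pooled p̂ = (1533+1041)/(2380+1536) = 2574/3916 = 0.6573034.
SE = √(p̂(1−p̂)(1/n₁+1/n₂)) = √(0.6573034·0.3426966·0.00107121) = √(0.000241296) = 0.0155337.
z = (0.6441176 − 0.6777344)/0.0155337 = -0.0336168/0.0155337 = -2.1641.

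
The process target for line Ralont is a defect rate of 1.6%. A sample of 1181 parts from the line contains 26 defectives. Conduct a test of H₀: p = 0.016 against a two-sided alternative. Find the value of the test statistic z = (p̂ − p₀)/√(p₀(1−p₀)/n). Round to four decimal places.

z = 1.6475

p̂ = 26/1181 ≈ 0.022015.
SE = √(p₀(1−p₀)/n) = √(0.015744/1181) = 0.003651.
z = (0.022015 − 0.016)/0.003651 = 0.006015/0.003651 = 1.6475.
Two-sided p-value ≈ 2·Φ(−1.647) = 0.0995.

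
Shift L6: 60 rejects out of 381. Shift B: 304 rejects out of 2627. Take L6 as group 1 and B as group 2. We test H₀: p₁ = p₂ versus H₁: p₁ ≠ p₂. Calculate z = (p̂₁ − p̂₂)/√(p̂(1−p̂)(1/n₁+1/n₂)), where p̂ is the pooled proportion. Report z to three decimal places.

z = 2.336

p̂₁ = 60/381 = 0.15748, p̂₂ = 304/2627 = 0.11572.
Pooled p̂ = (60+304)/(381+2627) = 364/3008 = 0.12101.
SE = √(p̂(1−p̂)(1/n₁+1/n₂)) = √(0.12101·0.87899·0.00300533) = √(0.000319669) = 0.01788.
z = (0.15748 − 0.11572)/0.01788 = 0.04176/0.01788 = 2.336.
p-value = 2·P(Z > 2.336) ≈ 0.0195.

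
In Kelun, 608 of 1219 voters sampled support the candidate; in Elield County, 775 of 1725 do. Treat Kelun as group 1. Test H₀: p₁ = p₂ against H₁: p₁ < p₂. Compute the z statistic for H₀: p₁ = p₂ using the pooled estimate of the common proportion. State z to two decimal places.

p̂₁ = 608/1219 ≈ 0.4988, p̂₂ = 775/1725 ≈ 0.4493.
Pooled p̂ = (608+775)/(1219+1725) = 1383/2944 = 0.4698.
SE = √(p̂(1−p̂)(1/n₁+1/n₂)) = √(0.4698·0.5302·0.00140005) = √(0.000348734) = 0.0187.
z = (0.4988 − 0.4493)/0.0187 = 0.0495/0.0187 = 2.65.
p-value = P(Z < 2.650) ≈ 0.9960.

z = 2.65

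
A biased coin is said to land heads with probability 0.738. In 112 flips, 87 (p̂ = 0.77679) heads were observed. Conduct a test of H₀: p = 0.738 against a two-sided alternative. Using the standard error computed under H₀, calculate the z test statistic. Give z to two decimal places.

z = 0.93

p̂ = 87/112 ≈ 0.7768.
SE = √(p₀(1−p₀)/n) = √(0.19336/112) = 0.0415.
z = (0.7768 − 0.738)/0.0415 = 0.0388/0.0415 = 0.93.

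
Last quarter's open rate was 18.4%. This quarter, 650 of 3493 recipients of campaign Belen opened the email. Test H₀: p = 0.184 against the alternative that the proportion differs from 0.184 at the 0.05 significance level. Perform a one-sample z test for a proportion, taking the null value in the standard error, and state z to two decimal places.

p̂ = 650/3493 ≈ 0.1861.
Under H₀, SE = √(0.184·0.816/3493) = √(4.29843e-05) = 0.0066.
z = (0.1861 − 0.184)/0.0066 = 0.0021/0.0066 = 0.32.
Two-sided p-value ≈ 2·Φ(−0.318) = 0.7503. With α = 0.05, fail to reject H₀.

z = 0.32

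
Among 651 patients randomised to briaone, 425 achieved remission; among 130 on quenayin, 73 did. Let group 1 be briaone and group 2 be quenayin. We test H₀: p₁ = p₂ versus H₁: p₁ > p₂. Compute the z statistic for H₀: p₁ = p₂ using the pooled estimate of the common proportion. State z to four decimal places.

p̂₁ = 425/651 ≈ 0.652842, p̂₂ = 73/130 ≈ 0.561538.
Pooled p̂ = (425+73)/(651+130) = 498/781 = 0.637644.
SE = √(p̂(1−p̂)(1/n₁+1/n₂)) = √(0.637644·0.362356·0.00922841) = √(0.00213226) = 0.046176.
z = (0.652842 − 0.561538)/0.046176 = 0.091304/0.046176 = 1.9773.
p-value = P(Z > 1.977) ≈ 0.0240.

z = 1.9773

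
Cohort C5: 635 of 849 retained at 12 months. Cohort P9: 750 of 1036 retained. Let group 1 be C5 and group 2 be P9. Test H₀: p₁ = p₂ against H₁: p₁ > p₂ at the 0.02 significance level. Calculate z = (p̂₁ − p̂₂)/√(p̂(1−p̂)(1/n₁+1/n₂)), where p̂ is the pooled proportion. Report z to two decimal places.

z = 1.17

p̂₁ = 635/849 ≈ 0.74794, p̂₂ = 750/1036 ≈ 0.72394.
Pooled p̂ = (635+750)/(849+1036) = 1385/1885 = 0.73475.
SE = √(0.194893 × 0.00214311) = 0.02044.
z = (0.74794 − 0.72394)/0.02044 = 0.02400/0.02044 = 1.17.
p-value = P(Z > 1.174) ≈ 0.1201; since p > α = 0.02, fail to reject H₀.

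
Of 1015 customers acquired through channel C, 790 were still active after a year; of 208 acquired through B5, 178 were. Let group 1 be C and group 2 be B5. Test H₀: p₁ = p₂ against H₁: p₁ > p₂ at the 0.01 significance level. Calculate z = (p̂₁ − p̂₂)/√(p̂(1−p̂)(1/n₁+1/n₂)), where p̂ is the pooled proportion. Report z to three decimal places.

p̂₁ = 790/1015 = 0.77833, p̂₂ = 178/208 = 0.85577.
Pooled p̂ = (790+178)/(1015+208) = 968/1223 = 0.79150.
SE = √(p̂(1−p̂)(1/n₁+1/n₂)) = √(0.79150·0.20850·0.00579291) = √(0.000956004) = 0.03092.
z = (0.77833 − 0.85577)/0.03092 = -0.07744/0.03092 = -2.505.
p-value = P(Z > -2.505) ≈ 0.9939; since p > α = 0.01, fail to reject H₀.

z = -2.505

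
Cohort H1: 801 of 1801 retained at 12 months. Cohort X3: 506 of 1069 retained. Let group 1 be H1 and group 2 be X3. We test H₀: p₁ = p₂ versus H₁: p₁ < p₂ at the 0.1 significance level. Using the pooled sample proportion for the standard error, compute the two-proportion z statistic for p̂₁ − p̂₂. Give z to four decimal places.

p̂₁ = 801/1801 ≈ 0.444753, p̂₂ = 506/1069 ≈ 0.473340.
Pooled p̂ = (801+506)/(1801+1069) = 1307/2870 = 0.455401.
SE = √(p̂(1−p̂)(1/n₁+1/n₂)) = √(0.455401·0.544599·0.0014907) = √(0.00036971) = 0.019228.
z = (0.444753 − 0.473340)/0.019228 = -0.028587/0.019228 = -1.4867.
p-value = P(Z < -1.487) ≈ 0.0685; since p < α = 0.1, reject H₀.

z = -1.4867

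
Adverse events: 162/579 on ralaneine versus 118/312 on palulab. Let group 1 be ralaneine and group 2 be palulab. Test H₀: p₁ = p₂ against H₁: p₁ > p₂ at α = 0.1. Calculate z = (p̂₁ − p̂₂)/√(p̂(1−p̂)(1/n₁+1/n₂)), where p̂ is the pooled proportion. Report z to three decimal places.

z = -3.019

p̂₁ = 162/579 = 0.27979, p̂₂ = 118/312 = 0.37821.
Pooled p̂ = (162+118)/(579+312) = 280/891 = 0.31425.
SE = √(0.215498 × 0.00493224) = 0.03260.
z = (0.27979 − 0.37821)/0.03260 = -0.09842/0.03260 = -3.019.
p-value = P(Z > -3.019) ≈ 0.9987, so at α = 0.1 we fail to reject H₀.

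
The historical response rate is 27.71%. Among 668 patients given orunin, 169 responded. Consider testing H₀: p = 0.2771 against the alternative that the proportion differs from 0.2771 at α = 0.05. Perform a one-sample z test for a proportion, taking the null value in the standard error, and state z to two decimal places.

p̂ = 169/668 = 0.2530.
Standard error under H₀: √(0.2771×0.7229/668) = 0.0173.
z = (0.2530 − 0.2771)/0.0173 = -0.0241/0.0173 = -1.39.
Two-sided p-value ≈ 2·Φ(−1.392) = 0.1639. With α = 0.05, fail to reject H₀.

z = -1.39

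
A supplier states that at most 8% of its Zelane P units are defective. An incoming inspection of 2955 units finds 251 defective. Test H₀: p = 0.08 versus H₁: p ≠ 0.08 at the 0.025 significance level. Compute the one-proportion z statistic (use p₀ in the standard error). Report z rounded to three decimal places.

z = 0.990

p̂ = 251/2955 = 0.08494.
Under H₀, SE = √(0.08·0.92/2955) = √(2.49069e-05) = 0.00499.
z = (0.08494 − 0.08)/0.00499 = 0.00494/0.00499 = 0.990.
p-value = 2·P(Z > 0.990) ≈ 0.3222. With α = 0.025, fail to reject H₀.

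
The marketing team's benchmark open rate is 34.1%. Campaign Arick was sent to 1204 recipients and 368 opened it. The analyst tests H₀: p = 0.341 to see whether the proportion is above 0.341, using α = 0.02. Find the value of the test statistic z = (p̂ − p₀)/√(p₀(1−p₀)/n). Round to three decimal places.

z = -2.588

p̂ = 368/1204 ≈ 0.30565.
SE = √(p₀(1−p₀)/n) = √(0.22472/1204) = 0.01366.
z = (0.30565 − 0.341)/0.01366 = -0.03535/0.01366 = -2.588.
p-value = P(Z > -2.588) ≈ 0.9952; since p > α = 0.02, fail to reject H₀.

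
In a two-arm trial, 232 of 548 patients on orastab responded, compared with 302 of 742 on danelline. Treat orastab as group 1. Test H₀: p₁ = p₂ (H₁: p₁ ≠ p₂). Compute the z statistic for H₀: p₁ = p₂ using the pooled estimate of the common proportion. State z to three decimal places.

p̂₁ = 232/548 = 0.42336, p̂₂ = 302/742 = 0.40701.
Pooled p̂ = (232+302)/(548+742) = 534/1290 = 0.41395.
SE = √(p̂(1−p̂)(1/n₁+1/n₂)) = √(0.41395·0.58605·0.00317253) = √(0.000769642) = 0.02774.
z = (0.42336 − 0.40701)/0.02774 = 0.01635/0.02774 = 0.589.

z = 0.589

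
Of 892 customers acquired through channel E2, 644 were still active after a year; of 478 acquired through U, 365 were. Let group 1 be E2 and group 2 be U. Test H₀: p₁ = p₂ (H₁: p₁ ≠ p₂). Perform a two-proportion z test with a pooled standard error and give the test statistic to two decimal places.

p̂₁ = 644/892 ≈ 0.72197, p̂₂ = 365/478 ≈ 0.76360.
Pooled p̂ = (644+365)/(892+478) = 1009/1370 = 0.73650.
SE = √(0.194069 × 0.00321313) = 0.02497.
z = (0.72197 − 0.76360)/0.02497 = -0.04163/0.02497 = -1.67.
Two-sided p-value ≈ 2·Φ(−1.667) = 0.0955.

z = -1.67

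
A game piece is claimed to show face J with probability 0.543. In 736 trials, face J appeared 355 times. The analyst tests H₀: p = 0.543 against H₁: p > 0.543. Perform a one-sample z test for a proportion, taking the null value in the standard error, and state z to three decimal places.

p̂ = 355/736 ≈ 0.48234.
SE = √(p₀(1−p₀)/n) = √(0.24815/736) = 0.01836.
z = (0.48234 − 0.543)/0.01836 = -0.06066/0.01836 = -3.304.
p-value = P(Z > -3.304) ≈ 0.9995.

z = -3.304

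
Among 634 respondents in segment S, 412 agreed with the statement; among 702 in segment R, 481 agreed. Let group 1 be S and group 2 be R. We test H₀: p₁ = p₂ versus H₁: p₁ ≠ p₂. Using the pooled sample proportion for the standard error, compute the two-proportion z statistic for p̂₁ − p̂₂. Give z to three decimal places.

p̂₁ = 412/634 ≈ 0.649842, p̂₂ = 481/702 ≈ 0.685185.
Pooled p̂ = (412+481)/(634+702) = 893/1336 = 0.668413.
SE = √(p̂(1−p̂)(1/n₁+1/n₂)) = √(0.668413·0.331587·0.00300179) = √(0.000665307) = 0.025794.
z = (0.649842 − 0.685185)/0.025794 = -0.035343/0.025794 = -1.370.

z = -1.370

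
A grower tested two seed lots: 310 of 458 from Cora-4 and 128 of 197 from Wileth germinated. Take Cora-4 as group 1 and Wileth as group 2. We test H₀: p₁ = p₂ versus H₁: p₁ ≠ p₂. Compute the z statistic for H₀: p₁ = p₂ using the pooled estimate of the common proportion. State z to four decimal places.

p̂₁ = 310/458 = 0.676856, p̂₂ = 128/197 = 0.649746.
Pooled p̂ = (310+128)/(458+197) = 438/655 = 0.668702.
SE = √(0.22154 × 0.00725955) = 0.040103.
z = (0.676856 − 0.649746)/0.040103 = 0.027110/0.040103 = 0.6760.
Two-sided p-value ≈ 2·Φ(−0.676) = 0.4990.

z = 0.6760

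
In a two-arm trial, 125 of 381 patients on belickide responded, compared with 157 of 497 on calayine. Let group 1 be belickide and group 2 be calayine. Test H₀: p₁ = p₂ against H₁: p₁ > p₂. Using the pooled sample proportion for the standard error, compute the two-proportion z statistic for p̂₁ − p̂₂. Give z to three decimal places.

p̂₁ = 125/381 = 0.32808, p̂₂ = 157/497 = 0.31590.
Pooled p̂ = (125+157)/(381+497) = 282/878 = 0.32118.
SE = √(p̂(1−p̂)(1/n₁+1/n₂)) = √(0.32118·0.67882·0.00463674) = √(0.00101093) = 0.03180.
z = (0.32808 − 0.31590)/0.03180 = 0.01218/0.03180 = 0.383.
p-value = P(Z > 0.383) ≈ 0.3507.

z = 0.383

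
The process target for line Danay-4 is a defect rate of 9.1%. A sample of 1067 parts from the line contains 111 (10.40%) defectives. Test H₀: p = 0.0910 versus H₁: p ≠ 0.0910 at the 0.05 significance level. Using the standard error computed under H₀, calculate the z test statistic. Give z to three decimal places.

z = 1.480

p̂ = 111/1067 = 0.104030.
Under H₀, SE = √(0.091·0.909/1067) = √(7.75248e-05) = 0.008805.
z = (0.104030 − 0.091)/0.008805 = 0.013030/0.008805 = 1.480.
p-value = 2·P(Z > 1.480) ≈ 0.1389, so at α = 0.05 we fail to reject H₀.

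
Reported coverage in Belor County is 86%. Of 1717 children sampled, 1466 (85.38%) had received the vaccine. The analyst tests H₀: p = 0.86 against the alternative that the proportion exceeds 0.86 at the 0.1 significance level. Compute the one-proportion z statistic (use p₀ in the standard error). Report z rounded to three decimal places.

p̂ = 1466/1717 ≈ 0.853815.
SE = √(p₀(1−p₀)/n) = √(0.1204/1717) = 0.008374.
z = (0.853815 − 0.86)/0.008374 = -0.006185/0.008374 = -0.739.
p-value = P(Z > -0.739) ≈ 0.7699; since p > α = 0.1, fail to reject H₀.

z = -0.739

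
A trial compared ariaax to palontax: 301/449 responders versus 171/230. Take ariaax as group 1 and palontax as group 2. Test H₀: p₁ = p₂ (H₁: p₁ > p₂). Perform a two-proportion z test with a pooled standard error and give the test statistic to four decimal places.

z = -1.9583

p̂₁ = 301/449 = 0.670379, p̂₂ = 171/230 = 0.743478.
Pooled p̂ = (301+171)/(449+230) = 472/679 = 0.695140.
SE = √(p̂(1−p̂)(1/n₁+1/n₂)) = √(0.695140·0.304860·0.006575) = √(0.00139338) = 0.037328.
z = (0.670379 − 0.743478)/0.037328 = -0.073099/0.037328 = -1.9583.
p-value = P(Z > -1.958) ≈ 0.9749.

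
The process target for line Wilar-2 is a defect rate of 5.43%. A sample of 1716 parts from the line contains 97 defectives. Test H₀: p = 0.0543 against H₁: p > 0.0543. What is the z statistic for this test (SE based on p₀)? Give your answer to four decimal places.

p̂ = 97/1716 = 0.056527.
SE = √(p₀(1−p₀)/n) = √(0.051352/1716) = 0.005470.
z = (0.056527 − 0.0543)/0.005470 = 0.002227/0.005470 = 0.4071.
p-value = P(Z > 0.407) ≈ 0.3420.

z = 0.4071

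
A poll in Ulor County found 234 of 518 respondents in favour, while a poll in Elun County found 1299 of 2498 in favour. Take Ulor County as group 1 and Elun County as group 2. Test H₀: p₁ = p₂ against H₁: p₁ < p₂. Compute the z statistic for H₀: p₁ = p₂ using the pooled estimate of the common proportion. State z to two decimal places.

p̂₁ = 234/518 = 0.4517, p̂₂ = 1299/2498 = 0.5200.
Pooled p̂ = (234+1299)/(518+2498) = 1533/3016 = 0.5083.
SE = √(0.249931 × 0.00233082) = 0.0241.
z = (0.4517 − 0.5200)/0.0241 = -0.0683/0.0241 = -2.83.
p-value = P(Z < -2.829) ≈ 0.0023.

z = -2.83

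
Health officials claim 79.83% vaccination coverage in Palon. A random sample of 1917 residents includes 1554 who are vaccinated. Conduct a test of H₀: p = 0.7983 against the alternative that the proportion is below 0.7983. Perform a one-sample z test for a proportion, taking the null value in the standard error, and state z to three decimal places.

p̂ = 1554/1917 = 0.81064.
SE = √(p₀(1−p₀)/n) = √(0.16102/1917) = 0.00916.
z = (0.81064 − 0.7983)/0.00916 = 0.01234/0.00916 = 1.347.

z = 1.347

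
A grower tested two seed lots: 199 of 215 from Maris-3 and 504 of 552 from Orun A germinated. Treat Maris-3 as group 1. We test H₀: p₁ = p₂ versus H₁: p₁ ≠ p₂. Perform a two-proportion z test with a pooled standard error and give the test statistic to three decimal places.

p̂₁ = 199/215 ≈ 0.92558, p̂₂ = 504/552 ≈ 0.91304.
Pooled p̂ = (199+504)/(215+552) = 703/767 = 0.91656.
SE = √(0.0764794 × 0.00646276) = 0.02223.
z = (0.92558 − 0.91304)/0.02223 = 0.01254/0.02223 = 0.564.

z = 0.564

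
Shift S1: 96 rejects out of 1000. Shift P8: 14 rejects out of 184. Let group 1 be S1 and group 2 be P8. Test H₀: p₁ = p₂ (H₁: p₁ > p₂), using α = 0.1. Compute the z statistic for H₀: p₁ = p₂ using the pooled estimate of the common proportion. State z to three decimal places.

p̂₁ = 96/1000 ≈ 0.09600, p̂₂ = 14/184 ≈ 0.07609.
Pooled p̂ = (96+14)/(1000+184) = 110/1184 = 0.09291.
SE = √(p̂(1−p̂)(1/n₁+1/n₂)) = √(0.09291·0.90709·0.00643478) = √(0.000542285) = 0.02329.
z = (0.09600 − 0.07609)/0.02329 = 0.01991/0.02329 = 0.855.
p-value = P(Z > 0.855) ≈ 0.1962; since p > α = 0.1, fail to reject H₀.

z = 0.855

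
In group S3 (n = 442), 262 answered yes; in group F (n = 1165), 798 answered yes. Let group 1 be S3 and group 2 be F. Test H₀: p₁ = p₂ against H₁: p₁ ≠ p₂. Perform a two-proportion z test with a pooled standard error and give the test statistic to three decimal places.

z = -3.484

p̂₁ = 262/442 ≈ 0.59276, p̂₂ = 798/1165 ≈ 0.68498.
Pooled p̂ = (262+798)/(442+1165) = 1060/1607 = 0.65961.
SE = √(p̂(1−p̂)(1/n₁+1/n₂)) = √(0.65961·0.34039·0.00312081) = √(0.000700695) = 0.02647.
z = (0.59276 − 0.68498)/0.02647 = -0.09222/0.02647 = -3.484.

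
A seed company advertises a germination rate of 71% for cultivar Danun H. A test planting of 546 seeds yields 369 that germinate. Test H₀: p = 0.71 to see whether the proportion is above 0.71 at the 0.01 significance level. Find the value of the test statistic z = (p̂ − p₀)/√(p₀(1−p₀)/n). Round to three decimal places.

z = -1.760

p̂ = 369/546 ≈ 0.67582.
SE = √(p₀(1−p₀)/n) = √(0.2059/546) = 0.01942.
z = (0.67582 − 0.71)/0.01942 = -0.03418/0.01942 = -1.760.
p-value = P(Z > -1.760) ≈ 0.9608; since p > α = 0.01, fail to reject H₀.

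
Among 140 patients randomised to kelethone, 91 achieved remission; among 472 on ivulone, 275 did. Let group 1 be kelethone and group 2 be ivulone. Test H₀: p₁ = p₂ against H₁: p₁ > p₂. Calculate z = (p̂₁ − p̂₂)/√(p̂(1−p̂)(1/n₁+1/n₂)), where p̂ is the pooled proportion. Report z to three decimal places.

z = 1.428

p̂₁ = 91/140 = 0.65000, p̂₂ = 275/472 = 0.58263.
Pooled p̂ = (91+275)/(140+472) = 366/612 = 0.59804.
SE = √(0.240388 × 0.0092615) = 0.04718.
z = (0.65000 − 0.58263)/0.04718 = 0.06737/0.04718 = 1.428.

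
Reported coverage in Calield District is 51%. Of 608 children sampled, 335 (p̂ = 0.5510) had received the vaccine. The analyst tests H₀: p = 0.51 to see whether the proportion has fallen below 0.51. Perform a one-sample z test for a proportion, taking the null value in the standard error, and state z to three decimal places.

z = 2.022

p̂ = 335/608 = 0.55099.
SE = √(p₀(1−p₀)/n) = √(0.2499/608) = 0.02027.
z = (0.55099 − 0.51)/0.02027 = 0.04099/0.02027 = 2.022.
p-value = P(Z < 2.022) ≈ 0.9784.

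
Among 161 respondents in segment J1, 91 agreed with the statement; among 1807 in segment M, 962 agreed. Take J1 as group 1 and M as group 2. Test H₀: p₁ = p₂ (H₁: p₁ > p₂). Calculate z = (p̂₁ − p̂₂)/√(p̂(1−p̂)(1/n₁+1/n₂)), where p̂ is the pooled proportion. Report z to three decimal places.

z = 0.801

p̂₁ = 91/161 = 0.56522, p̂₂ = 962/1807 = 0.53237.
Pooled p̂ = (91+962)/(161+1807) = 1053/1968 = 0.53506.
SE = √(0.248771 × 0.00676458) = 0.04102.
z = (0.56522 − 0.53237)/0.04102 = 0.03285/0.04102 = 0.801.
p-value = P(Z > 0.801) ≈ 0.2117.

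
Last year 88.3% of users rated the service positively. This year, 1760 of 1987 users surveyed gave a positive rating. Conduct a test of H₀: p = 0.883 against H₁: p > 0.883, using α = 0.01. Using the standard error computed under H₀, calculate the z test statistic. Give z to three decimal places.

p̂ = 1760/1987 ≈ 0.885757.
Standard error under H₀: √(0.883×0.117/1987) = 0.007211.
z = (0.885757 − 0.883)/0.007211 = 0.002757/0.007211 = 0.382.
p-value = P(Z > 0.382) ≈ 0.3511. With α = 0.01, fail to reject H₀.

z = 0.382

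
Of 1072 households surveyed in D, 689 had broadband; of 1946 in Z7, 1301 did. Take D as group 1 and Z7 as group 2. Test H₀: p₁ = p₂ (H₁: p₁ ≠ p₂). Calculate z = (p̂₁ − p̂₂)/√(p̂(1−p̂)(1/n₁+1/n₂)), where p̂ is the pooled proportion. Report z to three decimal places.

z = -1.433

p̂₁ = 689/1072 = 0.64272, p̂₂ = 1301/1946 = 0.66855.
Pooled p̂ = (689+1301)/(1072+1946) = 1990/3018 = 0.65938.
SE = √(p̂(1−p̂)(1/n₁+1/n₂)) = √(0.65938·0.34062·0.00144671) = √(0.00032493) = 0.01803.
z = (0.64272 − 0.66855)/0.01803 = -0.02583/0.01803 = -1.433.
p-value = 2·P(Z > 1.433) ≈ 0.1519.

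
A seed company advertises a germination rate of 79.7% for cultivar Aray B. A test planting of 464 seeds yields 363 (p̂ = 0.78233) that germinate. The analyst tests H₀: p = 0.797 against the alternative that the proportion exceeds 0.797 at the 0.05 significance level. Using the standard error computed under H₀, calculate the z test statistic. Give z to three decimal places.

z = -0.786

p̂ = 363/464 = 0.78233.
Under H₀, SE = √(0.797·0.203/464) = √(0.000348687) = 0.01867.
z = (0.78233 − 0.797)/0.01867 = -0.01467/0.01867 = -0.786.
p-value = P(Z > -0.786) ≈ 0.7840. With α = 0.05, fail to reject H₀.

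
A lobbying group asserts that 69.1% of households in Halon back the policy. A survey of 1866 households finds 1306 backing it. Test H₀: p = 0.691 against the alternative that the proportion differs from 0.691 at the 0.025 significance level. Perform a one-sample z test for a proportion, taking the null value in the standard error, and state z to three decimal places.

z = 0.831

p̂ = 1306/1866 ≈ 0.69989.
Under H₀, SE = √(0.691·0.309/1866) = √(0.000114426) = 0.01070.
z = (0.69989 − 0.691)/0.01070 = 0.00889/0.01070 = 0.831.
Two-sided p-value ≈ 2·Φ(−0.831) = 0.4058. With α = 0.025, fail to reject H₀.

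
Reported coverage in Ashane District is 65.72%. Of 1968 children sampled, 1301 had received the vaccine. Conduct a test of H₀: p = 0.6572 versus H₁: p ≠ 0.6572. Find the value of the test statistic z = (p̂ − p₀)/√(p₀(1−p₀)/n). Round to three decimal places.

z = 0.362

p̂ = 1301/1968 = 0.661077.
SE = √(p₀(1−p₀)/n) = √(0.22529/1968) = 0.010699.
z = (0.661077 − 0.6572)/0.010699 = 0.003877/0.010699 = 0.362.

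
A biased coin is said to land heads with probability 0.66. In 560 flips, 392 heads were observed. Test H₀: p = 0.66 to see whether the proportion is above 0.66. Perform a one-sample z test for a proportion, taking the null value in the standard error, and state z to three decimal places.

p̂ = 392/560 = 0.70000.
Under H₀, SE = √(0.66·0.34/560) = √(0.000400714) = 0.02002.
z = (0.70000 − 0.66)/0.02002 = 0.04000/0.02002 = 1.998.
p-value = P(Z > 1.998) ≈ 0.0228.

z = 1.998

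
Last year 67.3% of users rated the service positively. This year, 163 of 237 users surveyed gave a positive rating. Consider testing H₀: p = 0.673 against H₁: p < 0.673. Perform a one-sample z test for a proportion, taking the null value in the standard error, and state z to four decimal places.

p̂ = 163/237 ≈ 0.687764.
Standard error under H₀: √(0.673×0.327/237) = 0.030472.
z = (0.687764 − 0.673)/0.030472 = 0.014764/0.030472 = 0.4845.

z = 0.4845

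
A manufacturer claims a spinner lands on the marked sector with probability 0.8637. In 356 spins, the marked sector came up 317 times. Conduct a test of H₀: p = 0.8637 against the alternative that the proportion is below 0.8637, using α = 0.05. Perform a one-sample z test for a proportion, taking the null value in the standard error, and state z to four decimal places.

z = 1.4710

p̂ = 317/356 = 0.8904494.
Standard error under H₀: √(0.8637×0.1363/356) = 0.0181846.
z = (0.8904494 − 0.8637)/0.0181846 = 0.0267494/0.0181846 = 1.4710.
p-value = P(Z < 1.471) ≈ 0.9294. With α = 0.05, fail to reject H₀.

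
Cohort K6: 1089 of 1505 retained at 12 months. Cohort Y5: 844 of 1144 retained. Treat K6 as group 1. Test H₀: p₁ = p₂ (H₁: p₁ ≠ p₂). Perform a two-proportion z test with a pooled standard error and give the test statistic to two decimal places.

p̂₁ = 1089/1505 ≈ 0.72359, p̂₂ = 844/1144 ≈ 0.73776.
Pooled p̂ = (1089+844)/(1505+1144) = 1933/2649 = 0.72971.
SE = √(p̂(1−p̂)(1/n₁+1/n₂)) = √(0.72971·0.27029·0.00153858) = √(0.000303459) = 0.01742.
z = (0.72359 − 0.73776)/0.01742 = -0.01417/0.01742 = -0.81.
p-value = 2·P(Z > 0.814) ≈ 0.4158.

z = -0.81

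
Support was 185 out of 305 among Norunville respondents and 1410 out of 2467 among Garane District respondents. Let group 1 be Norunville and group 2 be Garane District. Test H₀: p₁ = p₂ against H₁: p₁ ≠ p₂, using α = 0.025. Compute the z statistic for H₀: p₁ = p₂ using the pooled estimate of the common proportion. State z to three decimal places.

z = 1.167

p̂₁ = 185/305 ≈ 0.60656, p̂₂ = 1410/2467 ≈ 0.57154.
Pooled p̂ = (185+1410)/(305+2467) = 1595/2772 = 0.57540.
SE = √(p̂(1−p̂)(1/n₁+1/n₂)) = √(0.57540·0.42460·0.00368404) = √(0.000900067) = 0.03000.
z = (0.60656 − 0.57154)/0.03000 = 0.03502/0.03000 = 1.167.
Two-sided p-value ≈ 2·Φ(−1.167) = 0.2432, so at α = 0.025 we fail to reject H₀.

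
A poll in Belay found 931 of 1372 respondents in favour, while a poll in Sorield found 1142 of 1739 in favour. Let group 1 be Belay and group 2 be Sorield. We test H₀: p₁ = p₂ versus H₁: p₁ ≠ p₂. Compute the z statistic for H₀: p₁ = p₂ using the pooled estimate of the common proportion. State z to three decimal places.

z = 1.285

p̂₁ = 931/1372 ≈ 0.678571, p̂₂ = 1142/1739 ≈ 0.656699.
Pooled p̂ = (931+1142)/(1372+1739) = 2073/3111 = 0.666345.
SE = √(p̂(1−p̂)(1/n₁+1/n₂)) = √(0.666345·0.333655·0.00130391) = √(0.000289896) = 0.017026.
z = (0.678571 − 0.656699)/0.017026 = 0.021872/0.017026 = 1.285.
p-value = 2·P(Z > 1.285) ≈ 0.1989.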